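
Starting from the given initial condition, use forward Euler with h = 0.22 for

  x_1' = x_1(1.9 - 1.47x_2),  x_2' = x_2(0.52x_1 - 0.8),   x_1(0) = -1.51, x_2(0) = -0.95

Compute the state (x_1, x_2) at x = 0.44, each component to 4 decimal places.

Euler on (x_1,x_2): x_1_{n+1} = x_1_n + h·x_1', x_2_{n+1} = x_2_n + h·x_2'.
0.000000: (-1.510000, -0.950000); f=(-4.977715, 1.505940) → (-2.605097, -0.618693)
0.220000: (-2.605097, -0.618693); f=(-7.318966, 1.333068) → (-4.215270, -0.325418)
(x_1(0.44), x_2(0.44)) ≈ (-4.2153, -0.3254)

-4.2153, -0.3254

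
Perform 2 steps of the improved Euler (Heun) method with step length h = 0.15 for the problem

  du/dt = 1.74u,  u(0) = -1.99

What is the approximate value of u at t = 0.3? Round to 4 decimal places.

Heun: k1 = f(t_n, u_n); k2 = f(t_n + h, u_n + h·k1); u_{n+1} = u_n + (h/2)·(k1 + k2).
t=0.000000, u=-1.990000:
  k1 = f(0.000000, -1.990000) = -3.462600
  k2 = f(0.150000, -2.509390) = -4.366339
  u ← -1.990000 + (0.15/2)·(-3.462600 + (-4.366339)) = -2.577170
t=0.150000, u=-2.577170:
  k1 = f(0.150000, -2.577170) = -4.484276
  k2 = f(0.300000, -3.249812) = -5.654673
  u ← -2.577170 + (0.15/2)·(-4.484276 + (-5.654673)) = -3.337592
u(0.3) ≈ -3.3376

-3.3376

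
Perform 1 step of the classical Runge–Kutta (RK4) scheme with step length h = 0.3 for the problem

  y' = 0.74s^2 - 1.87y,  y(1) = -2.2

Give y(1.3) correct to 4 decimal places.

-1.0248

RK4: k1 = f(s_n, y_n); k2 = f(s_n + h/2, y_n + (h/2)·k1); k3 = f(s_n + h/2, y_n + (h/2)·k2); k4 = f(s_n + h, y_n + h·k3); y_{n+1} = y_n + (h/6)·(k1 + 2k2 + 2k3 + k4).
s=1.000000, y=-2.200000:
  k1 = f(1.000000, -2.200000) = 4.854000
  k2 = f(1.150000, -1.471900) = 3.731103
  k3 = f(1.150000, -1.640335) = 4.046076
  k4 = f(1.300000, -0.986177) = 3.094752
  y ← -2.200000 + (0.3/6)·(k1 + 2k2 + 2k3 + k4) = -1.024845
y(1.3) ≈ -1.0248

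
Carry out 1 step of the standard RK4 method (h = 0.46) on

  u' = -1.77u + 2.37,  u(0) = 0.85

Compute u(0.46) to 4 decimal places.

1.1211

RK4: k1 = f(s_n, u_n); k2 = f(s_n + h/2, u_n + (h/2)·k1); k3 = f(s_n + h/2, u_n + (h/2)·k2); k4 = f(s_n + h, u_n + h·k3); u_{n+1} = u_n + (h/6)·(k1 + 2k2 + 2k3 + k4).
s=0.000000, u=0.850000:
  k1 = f(0.000000, 0.850000) = 0.865500
  k2 = f(0.230000, 1.049065) = 0.513155
  k3 = f(0.230000, 0.968026) = 0.656595
  k4 = f(0.460000, 1.152034) = 0.330901
  u ← 0.850000 + (0.46/6)·(k1 + 2k2 + 2k3 + k4) = 1.121086
u(0.46) ≈ 1.1211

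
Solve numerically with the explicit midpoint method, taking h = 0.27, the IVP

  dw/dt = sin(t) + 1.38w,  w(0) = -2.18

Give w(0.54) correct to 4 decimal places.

Midpoint: k1 = f(t_n, w_n); k2 = f(t_n + h/2, w_n + (h/2)·k1); w_{n+1} = w_n + h·k2.
t=0.000000, w=-2.180000:
  k1 = f(0.000000, -2.180000) = -3.008400
  k2 = f(0.135000, -2.586134) = -3.434275
  w ← -2.180000 + 0.27·(-3.434275) = -3.107254
t=0.270000, w=-3.107254:
  k1 = f(0.270000, -3.107254) = -4.021279
  k2 = f(0.405000, -3.650127) = -4.643156
  w ← -3.107254 + 0.27·(-4.643156) = -4.360906
w(0.54) ≈ -4.3609

-4.3609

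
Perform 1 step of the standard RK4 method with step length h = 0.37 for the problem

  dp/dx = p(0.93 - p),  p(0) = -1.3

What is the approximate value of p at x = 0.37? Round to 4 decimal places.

-4.1570

RK4: k1 = f(x_n, p_n); k2 = f(x_n + h/2, p_n + (h/2)·k1); k3 = f(x_n + h/2, p_n + (h/2)·k2); k4 = f(x_n + h, p_n + h·k3); p_{n+1} = p_n + (h/6)·(k1 + 2k2 + 2k3 + k4).
x=0.000000, p=-1.300000:
  k1 = f(0.000000, -1.300000) = -2.899000
  k2 = f(0.185000, -1.836315) = -5.079826
  k3 = f(0.185000, -2.239768) = -7.099544
  k4 = f(0.370000, -3.926831) = -19.071956
  p ← -1.300000 + (0.37/6)·(k1 + 2k2 + 2k3 + k4) = -4.156998
p(0.37) ≈ -4.1570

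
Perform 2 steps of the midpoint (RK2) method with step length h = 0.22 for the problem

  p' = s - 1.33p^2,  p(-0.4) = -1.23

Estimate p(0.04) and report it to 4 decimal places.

-3.8261

Midpoint: k1 = f(s_n, p_n); k2 = f(s_n + h/2, p_n + (h/2)·k1); p_{n+1} = p_n + h·k2.
s=-0.400000, p=-1.230000:
  k1 = f(-0.400000, -1.230000) = -2.412157
  k2 = f(-0.290000, -1.495337) = -3.263925
  p ← -1.230000 + 0.22·(-3.263925) = -1.948063
s=-0.180000, p=-1.948063:
  k1 = f(-0.180000, -1.948063) = -5.227285
  k2 = f(-0.070000, -2.523065) = -8.536588
  p ← -1.948063 + 0.22·(-8.536588) = -3.826113
p(0.04) ≈ -3.8261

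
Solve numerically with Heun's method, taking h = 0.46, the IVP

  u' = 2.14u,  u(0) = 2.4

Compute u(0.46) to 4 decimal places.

Heun: k1 = f(t_n, u_n); k2 = f(t_n + h, u_n + h·k1); u_{n+1} = u_n + (h/2)·(k1 + k2).
t=0.000000, u=2.400000:
  k1 = f(0.000000, 2.400000) = 5.136000
  k2 = f(0.460000, 4.762560) = 10.191878
  u ← 2.400000 + (0.46/2)·(5.136000 + 10.191878) = 5.925412
u(0.46) ≈ 5.9254

5.9254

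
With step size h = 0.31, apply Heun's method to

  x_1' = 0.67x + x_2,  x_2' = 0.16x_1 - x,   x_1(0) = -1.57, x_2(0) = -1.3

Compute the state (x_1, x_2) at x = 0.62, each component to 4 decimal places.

Heun on (x_1,x_2): k1 = f(x_n, state_n); k2 = f(x_n + h, state_n + h·k1); state_{n+1} = state_n + (h/2)·(k1 + k2).
0.000000: (-1.570000, -1.300000)
  k1 = (-1.300000, -0.251200)
  predictor → (-1.973000, -1.377872)
  k2 = (-1.170172, -0.625680)
  → (-1.952877, -1.435916)
0.310000: (-1.952877, -1.435916)
  k1 = (-1.228216, -0.622460)
  predictor → (-2.333624, -1.628879)
  k2 = (-1.213479, -0.993380)
  → (-2.331339, -1.686372)
(x_1(0.62), x_2(0.62)) ≈ (-2.3313, -1.6864)

-2.3313, -1.6864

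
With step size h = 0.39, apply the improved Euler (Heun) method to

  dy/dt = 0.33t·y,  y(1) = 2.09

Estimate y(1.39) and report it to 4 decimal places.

2.4355

Heun: k1 = f(t_n, y_n); k2 = f(t_n + h, y_n + h·k1); y_{n+1} = y_n + (h/2)·(k1 + k2).
t=1.000000, y=2.090000:
  k1 = f(1.000000, 2.090000) = 0.689700
  k2 = f(1.390000, 2.358983) = 1.082066
  y ← 2.090000 + (0.39/2)·(0.689700 + 1.082066) = 2.435494
y(1.39) ≈ 2.4355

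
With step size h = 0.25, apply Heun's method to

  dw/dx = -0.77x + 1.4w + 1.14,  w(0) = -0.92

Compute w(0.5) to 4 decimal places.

-1.1394

Heun: k1 = f(x_n, w_n); k2 = f(x_n + h, w_n + h·k1); w_{n+1} = w_n + (h/2)·(k1 + k2).
x=0.000000, w=-0.920000:
  k1 = f(0.000000, -0.920000) = -0.148000
  k2 = f(0.250000, -0.957000) = -0.392300
  w ← -0.920000 + (0.25/2)·(-0.148000 + (-0.392300)) = -0.987538
x=0.250000, w=-0.987538:
  k1 = f(0.250000, -0.987538) = -0.435053
  k2 = f(0.500000, -1.096301) = -0.779821
  w ← -0.987538 + (0.25/2)·(-0.435053 + (-0.779821)) = -1.139397
w(0.5) ≈ -1.1394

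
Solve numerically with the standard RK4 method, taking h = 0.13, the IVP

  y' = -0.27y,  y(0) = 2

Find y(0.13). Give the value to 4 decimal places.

RK4: k1 = f(x_n, y_n); k2 = f(x_n + h/2, y_n + (h/2)·k1); k3 = f(x_n + h/2, y_n + (h/2)·k2); k4 = f(x_n + h, y_n + h·k3); y_{n+1} = y_n + (h/6)·(k1 + 2k2 + 2k3 + k4).
x=0.000000, y=2.000000:
  k1 = f(0.000000, 2.000000) = -0.540000
  k2 = f(0.065000, 1.964900) = -0.530523
  k3 = f(0.065000, 1.965516) = -0.530689
  k4 = f(0.130000, 1.931010) = -0.521373
  y ← 2.000000 + (0.13/6)·(k1 + 2k2 + 2k3 + k4) = 1.931018
y(0.13) ≈ 1.9310

1.9310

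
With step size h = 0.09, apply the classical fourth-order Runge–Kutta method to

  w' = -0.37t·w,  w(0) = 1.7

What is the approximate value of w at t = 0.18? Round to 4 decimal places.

1.6898

RK4: k1 = f(t_n, w_n); k2 = f(t_n + h/2, w_n + (h/2)·k1); k3 = f(t_n + h/2, w_n + (h/2)·k2); k4 = f(t_n + h, w_n + h·k3); w_{n+1} = w_n + (h/6)·(k1 + 2k2 + 2k3 + k4).
t=0.000000, w=1.700000:
  k1 = f(0.000000, 1.700000) = 0.000000
  k2 = f(0.045000, 1.700000) = -0.028305
  k3 = f(0.045000, 1.698726) = -0.028284
  k4 = f(0.090000, 1.697454) = -0.056525
  w ← 1.700000 + (0.09/6)·(k1 + 2k2 + 2k3 + k4) = 1.697454
t=0.090000, w=1.697454:
  k1 = f(0.090000, 1.697454) = -0.056525
  k2 = f(0.135000, 1.694911) = -0.084661
  k3 = f(0.135000, 1.693645) = -0.084598
  k4 = f(0.180000, 1.689841) = -0.112543
  w ← 1.697454 + (0.09/6)·(k1 + 2k2 + 2k3 + k4) = 1.689841
w(0.18) ≈ 1.6898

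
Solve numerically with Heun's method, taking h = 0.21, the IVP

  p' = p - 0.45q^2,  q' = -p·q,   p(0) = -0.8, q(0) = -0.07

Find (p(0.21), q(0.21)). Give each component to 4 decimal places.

-0.9862, -0.0842

Heun on (p,q): k1 = f(x_n, state_n); k2 = f(x_n + h, state_n + h·k1); state_{n+1} = state_n + (h/2)·(k1 + k2).
0.000000: (-0.800000, -0.070000)
  k1 = (-0.802205, -0.056000)
  predictor → (-0.968463, -0.081760)
  k2 = (-0.971471, -0.079182)
  → (-0.986236, -0.084194)
(p(0.21), q(0.21)) ≈ (-0.9862, -0.0842)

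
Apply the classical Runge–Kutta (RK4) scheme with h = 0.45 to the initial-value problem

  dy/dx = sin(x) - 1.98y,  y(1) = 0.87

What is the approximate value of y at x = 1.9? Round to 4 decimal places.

0.5558

RK4: k1 = f(x_n, y_n); k2 = f(x_n + h/2, y_n + (h/2)·k1); k3 = f(x_n + h/2, y_n + (h/2)·k2); k4 = f(x_n + h, y_n + h·k3); y_{n+1} = y_n + (h/6)·(k1 + 2k2 + 2k3 + k4).
x=1.000000, y=0.870000:
  k1 = f(1.000000, 0.870000) = -0.881129
  k2 = f(1.225000, 0.671746) = -0.389251
  k3 = f(1.225000, 0.782418) = -0.608383
  k4 = f(1.450000, 0.596228) = -0.187818
  y ← 0.870000 + (0.45/6)·(k1 + 2k2 + 2k3 + k4) = 0.640184
x=1.450000, y=0.640184:
  k1 = f(1.450000, 0.640184) = -0.274851
  k2 = f(1.675000, 0.578342) = -0.150542
  k3 = f(1.675000, 0.606312) = -0.205922
  k4 = f(1.900000, 0.547519) = -0.137788
  y ← 0.640184 + (0.45/6)·(k1 + 2k2 + 2k3 + k4) = 0.555766
y(1.9) ≈ 0.5558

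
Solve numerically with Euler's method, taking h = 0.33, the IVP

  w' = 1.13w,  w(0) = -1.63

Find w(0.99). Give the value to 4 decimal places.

-4.2180

Euler: w_{n+1} = w_n + h·f(x_n, w_n).
x=0.000000, w=-1.630000: f=-1.841900 → w ← -1.630000 + 0.33·(-1.841900) = -2.237827
x=0.330000, w=-2.237827: f=-2.528745 → w ← -2.237827 + 0.33·(-2.528745) = -3.072313
x=0.660000, w=-3.072313: f=-3.471713 → w ← -3.072313 + 0.33·(-3.471713) = -4.217978
w(0.99) ≈ -4.2180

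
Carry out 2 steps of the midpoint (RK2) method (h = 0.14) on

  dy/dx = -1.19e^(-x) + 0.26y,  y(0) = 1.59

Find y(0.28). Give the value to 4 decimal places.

1.4081

Midpoint: k1 = f(x_n, y_n); k2 = f(x_n + h/2, y_n + (h/2)·k1); y_{n+1} = y_n + h·k2.
x=0.000000, y=1.590000:
  k1 = f(0.000000, 1.590000) = -0.776600
  k2 = f(0.070000, 1.535638) = -0.710283
  y ← 1.590000 + 0.14·(-0.710283) = 1.490560
x=0.140000, y=1.490560:
  k1 = f(0.140000, 1.490560) = -0.646991
  k2 = f(0.210000, 1.445271) = -0.588825
  y ← 1.490560 + 0.14·(-0.588825) = 1.408125
y(0.28) ≈ 1.4081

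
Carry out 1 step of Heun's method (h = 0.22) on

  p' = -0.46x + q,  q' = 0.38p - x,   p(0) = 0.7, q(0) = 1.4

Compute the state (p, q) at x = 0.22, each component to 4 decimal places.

1.0033, 1.4472

Heun on (p,q): k1 = f(x_n, state_n); k2 = f(x_n + h, state_n + h·k1); state_{n+1} = state_n + (h/2)·(k1 + k2).
0.000000: (0.700000, 1.400000)
  k1 = (1.400000, 0.266000)
  predictor → (1.008000, 1.458520)
  k2 = (1.357320, 0.163040)
  → (1.003305, 1.447194)
(p(0.22), q(0.22)) ≈ (1.0033, 1.4472)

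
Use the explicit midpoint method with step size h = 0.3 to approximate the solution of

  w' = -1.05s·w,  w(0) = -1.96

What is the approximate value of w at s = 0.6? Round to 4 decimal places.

Midpoint: k1 = f(s_n, w_n); k2 = f(s_n + h/2, w_n + (h/2)·k1); w_{n+1} = w_n + h·k2.
s=0.000000, w=-1.960000:
  k1 = f(0.000000, -1.960000) = 0.000000
  k2 = f(0.150000, -1.960000) = 0.308700
  w ← -1.960000 + 0.3·0.308700 = -1.867390
s=0.300000, w=-1.867390:
  k1 = f(0.300000, -1.867390) = 0.588228
  k2 = f(0.450000, -1.779156) = 0.840651
  w ← -1.867390 + 0.3·0.840651 = -1.615195
w(0.6) ≈ -1.6152

-1.6152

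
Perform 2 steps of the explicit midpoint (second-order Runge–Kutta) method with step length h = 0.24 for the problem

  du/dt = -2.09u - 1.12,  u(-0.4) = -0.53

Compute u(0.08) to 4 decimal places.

-0.5336

Midpoint: k1 = f(t_n, u_n); k2 = f(t_n + h/2, u_n + (h/2)·k1); u_{n+1} = u_n + h·k2.
t=-0.400000, u=-0.530000:
  k1 = f(-0.400000, -0.530000) = -0.012300
  k2 = f(-0.280000, -0.531476) = -0.009215
  u ← -0.530000 + 0.24·(-0.009215) = -0.532212
t=-0.160000, u=-0.532212:
  k1 = f(-0.160000, -0.532212) = -0.007678
  k2 = f(-0.040000, -0.533133) = -0.005752
  u ← -0.532212 + 0.24·(-0.005752) = -0.533592
u(0.08) ≈ -0.5336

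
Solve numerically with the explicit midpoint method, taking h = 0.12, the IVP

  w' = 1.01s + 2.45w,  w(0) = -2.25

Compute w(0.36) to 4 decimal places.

Midpoint: k1 = f(s_n, w_n); k2 = f(s_n + h/2, w_n + (h/2)·k1); w_{n+1} = w_n + h·k2.
s=0.000000, w=-2.250000:
  k1 = f(0.000000, -2.250000) = -5.512500
  k2 = f(0.060000, -2.580750) = -6.262238
  w ← -2.250000 + 0.12·(-6.262238) = -3.001469
s=0.120000, w=-3.001469:
  k1 = f(0.120000, -3.001469) = -7.232398
  k2 = f(0.180000, -3.435412) = -8.234960
  w ← -3.001469 + 0.12·(-8.234960) = -3.989664
s=0.240000, w=-3.989664:
  k1 = f(0.240000, -3.989664) = -9.532276
  k2 = f(0.300000, -4.561600) = -10.872921
  w ← -3.989664 + 0.12·(-10.872921) = -5.294414
w(0.36) ≈ -5.2944

-5.2944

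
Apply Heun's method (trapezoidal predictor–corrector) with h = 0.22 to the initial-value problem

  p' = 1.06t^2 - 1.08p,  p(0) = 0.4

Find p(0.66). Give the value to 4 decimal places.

0.2905

Heun: k1 = f(t_n, p_n); k2 = f(t_n + h, p_n + h·k1); p_{n+1} = p_n + (h/2)·(k1 + k2).
t=0.000000, p=0.400000:
  k1 = f(0.000000, 0.400000) = -0.432000
  k2 = f(0.220000, 0.304960) = -0.278053
  p ← 0.400000 + (0.22/2)·(-0.432000 + (-0.278053)) = 0.321894
t=0.220000, p=0.321894:
  k1 = f(0.220000, 0.321894) = -0.296342
  k2 = f(0.440000, 0.256699) = -0.072019
  p ← 0.321894 + (0.22/2)·(-0.296342 + (-0.072019)) = 0.281375
t=0.440000, p=0.281375:
  k1 = f(0.440000, 0.281375) = -0.098668
  k2 = f(0.660000, 0.259667) = 0.181295
  p ← 0.281375 + (0.22/2)·(-0.098668 + 0.181295) = 0.290463
p(0.66) ≈ 0.2905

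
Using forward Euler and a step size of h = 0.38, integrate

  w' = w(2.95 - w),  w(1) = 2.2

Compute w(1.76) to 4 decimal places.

Euler: w_{n+1} = w_n + h·f(x_n, w_n).
x=1.000000, w=2.200000: f=1.650000 → w ← 2.200000 + 0.38·1.650000 = 2.827000
x=1.380000, w=2.827000: f=0.347721 → w ← 2.827000 + 0.38·0.347721 = 2.959134
w(1.76) ≈ 2.9591

2.9591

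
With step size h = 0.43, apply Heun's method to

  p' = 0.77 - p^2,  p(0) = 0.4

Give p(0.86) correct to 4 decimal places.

0.7255

Heun: k1 = f(t_n, p_n); k2 = f(t_n + h, p_n + h·k1); p_{n+1} = p_n + (h/2)·(k1 + k2).
t=0.000000, p=0.400000:
  k1 = f(0.000000, 0.400000) = 0.610000
  k2 = f(0.430000, 0.662300) = 0.331359
  p ← 0.400000 + (0.43/2)·(0.610000 + 0.331359) = 0.602392
t=0.430000, p=0.602392:
  k1 = f(0.430000, 0.602392) = 0.407124
  k2 = f(0.860000, 0.777455) = 0.165563
  p ← 0.602392 + (0.43/2)·(0.407124 + 0.165563) = 0.725520
p(0.86) ≈ 0.7255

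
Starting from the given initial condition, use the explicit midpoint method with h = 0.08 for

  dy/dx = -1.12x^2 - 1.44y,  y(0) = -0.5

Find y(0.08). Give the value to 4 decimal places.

-0.4459

Midpoint: k1 = f(x_n, y_n); k2 = f(x_n + h/2, y_n + (h/2)·k1); y_{n+1} = y_n + h·k2.
x=0.000000, y=-0.500000:
  k1 = f(0.000000, -0.500000) = 0.720000
  k2 = f(0.040000, -0.471200) = 0.676736
  y ← -0.500000 + 0.08·0.676736 = -0.445861
y(0.08) ≈ -0.4459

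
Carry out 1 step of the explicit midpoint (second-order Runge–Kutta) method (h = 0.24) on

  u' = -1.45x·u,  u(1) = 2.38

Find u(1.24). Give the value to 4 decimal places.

Midpoint: k1 = f(x_n, u_n); k2 = f(x_n + h/2, u_n + (h/2)·k1); u_{n+1} = u_n + h·k2.
x=1.000000, u=2.380000:
  k1 = f(1.000000, 2.380000) = -3.451000
  k2 = f(1.120000, 1.965880) = -3.192589
  u ← 2.380000 + 0.24·(-3.192589) = 1.613779
u(1.24) ≈ 1.6138

1.6138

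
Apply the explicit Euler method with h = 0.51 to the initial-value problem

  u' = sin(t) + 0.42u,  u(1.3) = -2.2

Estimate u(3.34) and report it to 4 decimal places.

Euler: u_{n+1} = u_n + h·f(t_n, u_n).
t=1.300000, u=-2.200000: f=0.039558 → u ← -2.200000 + 0.51·0.039558 = -2.179825
t=1.810000, u=-2.179825: f=0.056000 → u ← -2.179825 + 0.51·0.056000 = -2.151265
t=2.320000, u=-2.151265: f=-0.171300 → u ← -2.151265 + 0.51·(-0.171300) = -2.238628
t=2.830000, u=-2.238628: f=-0.633649 → u ← -2.238628 + 0.51·(-0.633649) = -2.561789
u(3.34) ≈ -2.5618

-2.5618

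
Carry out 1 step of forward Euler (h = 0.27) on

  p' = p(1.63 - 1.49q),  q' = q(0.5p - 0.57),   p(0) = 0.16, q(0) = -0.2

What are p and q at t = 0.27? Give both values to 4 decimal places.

Euler on (p,q): p_{n+1} = p_n + h·p', q_{n+1} = q_n + h·q'.
0.000000: (0.160000, -0.200000); f=(0.308480, 0.098000) → (0.243290, -0.173540)
(p(0.27), q(0.27)) ≈ (0.2433, -0.1735)

0.2433, -0.1735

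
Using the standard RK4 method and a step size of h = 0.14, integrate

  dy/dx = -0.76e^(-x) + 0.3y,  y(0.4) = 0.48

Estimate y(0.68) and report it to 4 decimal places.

0.3920

RK4: k1 = f(x_n, y_n); k2 = f(x_n + h/2, y_n + (h/2)·k1); k3 = f(x_n + h/2, y_n + (h/2)·k2); k4 = f(x_n + h, y_n + h·k3); y_{n+1} = y_n + (h/6)·(k1 + 2k2 + 2k3 + k4).
x=0.400000, y=0.480000:
  k1 = f(0.400000, 0.480000) = -0.365443
  k2 = f(0.470000, 0.454419) = -0.338676
  k3 = f(0.470000, 0.456293) = -0.338114
  k4 = f(0.540000, 0.432664) = -0.313089
  y ← 0.480000 + (0.14/6)·(k1 + 2k2 + 2k3 + k4) = 0.432584
x=0.540000, y=0.432584:
  k1 = f(0.540000, 0.432584) = -0.313113
  k2 = f(0.610000, 0.410666) = -0.289747
  k3 = f(0.610000, 0.412302) = -0.289256
  k4 = f(0.680000, 0.392088) = -0.267402
  y ← 0.432584 + (0.14/6)·(k1 + 2k2 + 2k3 + k4) = 0.392019
y(0.68) ≈ 0.3920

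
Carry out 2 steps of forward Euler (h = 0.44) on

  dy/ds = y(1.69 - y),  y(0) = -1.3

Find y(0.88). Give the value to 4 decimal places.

Euler: y_{n+1} = y_n + h·f(s_n, y_n).
s=0.000000, y=-1.300000: f=-3.887000 → y ← -1.300000 + 0.44·(-3.887000) = -3.010280
s=0.440000, y=-3.010280: f=-14.149159 → y ← -3.010280 + 0.44·(-14.149159) = -9.235910
y(0.88) ≈ -9.2359

-9.2359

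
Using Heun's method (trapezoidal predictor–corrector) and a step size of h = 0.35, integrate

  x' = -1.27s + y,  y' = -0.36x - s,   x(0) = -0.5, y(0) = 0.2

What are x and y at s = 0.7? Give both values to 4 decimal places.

-0.6715, 0.0816

Heun on (x,y): k1 = f(s_n, state_n); k2 = f(s_n + h, state_n + h·k1); state_{n+1} = state_n + (h/2)·(k1 + k2).
0.000000: (-0.500000, 0.200000)
  k1 = (0.200000, 0.180000)
  predictor → (-0.430000, 0.263000)
  k2 = (-0.181500, -0.195200)
  → (-0.496762, 0.197340)
0.350000: (-0.496762, 0.197340)
  k1 = (-0.247160, -0.171165)
  predictor → (-0.583268, 0.137432)
  k2 = (-0.751568, -0.490023)
  → (-0.671540, 0.081632)
(x(0.7), y(0.7)) ≈ (-0.6715, 0.0816)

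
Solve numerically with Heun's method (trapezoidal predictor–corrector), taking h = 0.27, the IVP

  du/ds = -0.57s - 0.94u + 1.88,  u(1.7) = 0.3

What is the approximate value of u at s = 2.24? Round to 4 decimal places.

0.4905

Heun: k1 = f(s_n, u_n); k2 = f(s_n + h, u_n + h·k1); u_{n+1} = u_n + (h/2)·(k1 + k2).
s=1.700000, u=0.300000:
  k1 = f(1.700000, 0.300000) = 0.629000
  k2 = f(1.970000, 0.469830) = 0.315460
  u ← 0.300000 + (0.27/2)·(0.629000 + 0.315460) = 0.427502
s=1.970000, u=0.427502:
  k1 = f(1.970000, 0.427502) = 0.355248
  k2 = f(2.240000, 0.523419) = 0.111186
  u ← 0.427502 + (0.27/2)·(0.355248 + 0.111186) = 0.490471
u(2.24) ≈ 0.4905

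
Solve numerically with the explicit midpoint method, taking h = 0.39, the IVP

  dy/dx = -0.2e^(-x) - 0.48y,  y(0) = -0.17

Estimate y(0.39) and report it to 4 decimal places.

-0.1980

Midpoint: k1 = f(x_n, y_n); k2 = f(x_n + h/2, y_n + (h/2)·k1); y_{n+1} = y_n + h·k2.
x=0.000000, y=-0.170000:
  k1 = f(0.000000, -0.170000) = -0.118400
  k2 = f(0.195000, -0.193088) = -0.071885
  y ← -0.170000 + 0.39·(-0.071885) = -0.198035
y(0.39) ≈ -0.1980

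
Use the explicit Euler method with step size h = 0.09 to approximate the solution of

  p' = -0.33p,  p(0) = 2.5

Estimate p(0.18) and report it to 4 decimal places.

Euler: p_{n+1} = p_n + h·f(t_n, p_n).
t=0.000000, p=2.500000: f=-0.825000 → p ← 2.500000 + 0.09·(-0.825000) = 2.425750
t=0.090000, p=2.425750: f=-0.800497 → p ← 2.425750 + 0.09·(-0.800497) = 2.353705
p(0.18) ≈ 2.3537

2.3537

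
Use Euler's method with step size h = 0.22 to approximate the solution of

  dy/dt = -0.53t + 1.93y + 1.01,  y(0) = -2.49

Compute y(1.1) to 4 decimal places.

Euler: y_{n+1} = y_n + h·f(t_n, y_n).
t=0.000000, y=-2.490000: f=-3.795700 → y ← -2.490000 + 0.22·(-3.795700) = -3.325054
t=0.220000, y=-3.325054: f=-5.523954 → y ← -3.325054 + 0.22·(-5.523954) = -4.540324
t=0.440000, y=-4.540324: f=-7.986025 → y ← -4.540324 + 0.22·(-7.986025) = -6.297249
t=0.660000, y=-6.297249: f=-11.493491 → y ← -6.297249 + 0.22·(-11.493491) = -8.825818
t=0.880000, y=-8.825818: f=-16.490228 → y ← -8.825818 + 0.22·(-16.490228) = -12.453668
y(1.1) ≈ -12.4537

-12.4537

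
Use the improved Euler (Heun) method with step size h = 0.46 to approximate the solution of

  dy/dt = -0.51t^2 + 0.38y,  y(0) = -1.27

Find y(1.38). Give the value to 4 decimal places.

Heun: k1 = f(t_n, y_n); k2 = f(t_n + h, y_n + h·k1); y_{n+1} = y_n + (h/2)·(k1 + k2).
t=0.000000, y=-1.270000:
  k1 = f(0.000000, -1.270000) = -0.482600
  k2 = f(0.460000, -1.491996) = -0.674874
  y ← -1.270000 + (0.46/2)·(-0.482600 + (-0.674874)) = -1.536219
t=0.460000, y=-1.536219:
  k1 = f(0.460000, -1.536219) = -0.691679
  k2 = f(0.920000, -1.854392) = -1.136333
  y ← -1.536219 + (0.46/2)·(-0.691679 + (-1.136333)) = -1.956662
t=0.920000, y=-1.956662:
  k1 = f(0.920000, -1.956662) = -1.175196
  k2 = f(1.380000, -2.497252) = -1.920200
  y ← -1.956662 + (0.46/2)·(-1.175196 + (-1.920200)) = -2.668603
y(1.38) ≈ -2.6686

-2.6686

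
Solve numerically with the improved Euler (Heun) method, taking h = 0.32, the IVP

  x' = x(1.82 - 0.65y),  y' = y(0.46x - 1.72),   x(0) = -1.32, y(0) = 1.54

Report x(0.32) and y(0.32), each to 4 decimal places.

Heun on (x,y): k1 = f(t_n, state_n); k2 = f(t_n + h, state_n + h·k1); state_{n+1} = state_n + (h/2)·(k1 + k2).
0.000000: (-1.320000, 1.540000)
  k1 = (-1.081080, -3.583888)
  predictor → (-1.665946, 0.393156)
  k2 = (-2.606286, -0.977517)
  → (-1.909979, 0.810175)
(x(0.32), y(0.32)) ≈ (-1.9100, 0.8102)

-1.9100, 0.8102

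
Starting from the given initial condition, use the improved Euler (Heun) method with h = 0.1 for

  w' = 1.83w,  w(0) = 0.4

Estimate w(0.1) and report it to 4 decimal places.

Heun: k1 = f(x_n, w_n); k2 = f(x_n + h, w_n + h·k1); w_{n+1} = w_n + (h/2)·(k1 + k2).
x=0.000000, w=0.400000:
  k1 = f(0.000000, 0.400000) = 0.732000
  k2 = f(0.100000, 0.473200) = 0.865956
  w ← 0.400000 + (0.1/2)·(0.732000 + 0.865956) = 0.479898
w(0.1) ≈ 0.4799

0.4799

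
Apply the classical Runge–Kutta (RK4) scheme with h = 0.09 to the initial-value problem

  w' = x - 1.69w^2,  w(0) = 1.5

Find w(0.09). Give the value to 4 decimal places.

RK4: k1 = f(x_n, w_n); k2 = f(x_n + h/2, w_n + (h/2)·k1); k3 = f(x_n + h/2, w_n + (h/2)·k2); k4 = f(x_n + h, w_n + h·k3); w_{n+1} = w_n + (h/6)·(k1 + 2k2 + 2k3 + k4).
x=0.000000, w=1.500000:
  k1 = f(0.000000, 1.500000) = -3.802500
  k2 = f(0.045000, 1.328887) = -2.939442
  k3 = f(0.045000, 1.367725) = -3.116436
  k4 = f(0.090000, 1.219521) = -2.423420
  w ← 1.500000 + (0.09/6)·(k1 + 2k2 + 2k3 + k4) = 1.224935
w(0.09) ≈ 1.2249

1.2249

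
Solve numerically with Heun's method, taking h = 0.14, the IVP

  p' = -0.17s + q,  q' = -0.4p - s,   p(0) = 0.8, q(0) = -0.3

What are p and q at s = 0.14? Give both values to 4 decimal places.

Heun on (p,q): k1 = f(s_n, state_n); k2 = f(s_n + h, state_n + h·k1); state_{n+1} = state_n + (h/2)·(k1 + k2).
0.000000: (0.800000, -0.300000)
  k1 = (-0.300000, -0.320000)
  predictor → (0.758000, -0.344800)
  k2 = (-0.368600, -0.443200)
  → (0.753198, -0.353424)
(p(0.14), q(0.14)) ≈ (0.7532, -0.3534)

0.7532, -0.3534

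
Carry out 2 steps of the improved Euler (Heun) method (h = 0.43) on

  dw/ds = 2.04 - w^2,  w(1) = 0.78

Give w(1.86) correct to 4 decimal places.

1.2645

Heun: k1 = f(s_n, w_n); k2 = f(s_n + h, w_n + h·k1); w_{n+1} = w_n + (h/2)·(k1 + k2).
s=1.000000, w=0.780000:
  k1 = f(1.000000, 0.780000) = 1.431600
  k2 = f(1.430000, 1.395588) = 0.092334
  w ← 0.780000 + (0.43/2)·(1.431600 + 0.092334) = 1.107646
s=1.430000, w=1.107646:
  k1 = f(1.430000, 1.107646) = 0.813121
  k2 = f(1.860000, 1.457288) = -0.083688
  w ← 1.107646 + (0.43/2)·(0.813121 + (-0.083688)) = 1.264474
w(1.86) ≈ 1.2645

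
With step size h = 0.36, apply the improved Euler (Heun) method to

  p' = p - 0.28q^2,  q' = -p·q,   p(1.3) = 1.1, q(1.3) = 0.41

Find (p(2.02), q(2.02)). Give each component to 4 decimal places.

2.2068, 0.1455

Heun on (p,q): k1 = f(s_n, state_n); k2 = f(s_n + h, state_n + h·k1); state_{n+1} = state_n + (h/2)·(k1 + k2).
1.300000: (1.100000, 0.410000)
  k1 = (1.052932, -0.451000)
  predictor → (1.479056, 0.247640)
  k2 = (1.461884, -0.366273)
  → (1.552667, 0.262891)
1.660000: (1.552667, 0.262891)
  k1 = (1.533316, -0.408182)
  predictor → (2.104661, 0.115945)
  k2 = (2.100896, -0.244026)
  → (2.206825, 0.145493)
(p(2.02), q(2.02)) ≈ (2.2068, 0.1455)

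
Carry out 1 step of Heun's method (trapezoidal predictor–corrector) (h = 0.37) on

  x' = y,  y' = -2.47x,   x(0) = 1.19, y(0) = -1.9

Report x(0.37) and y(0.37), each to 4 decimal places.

0.2858, -2.6663

Heun on (x,y): k1 = f(t_n, state_n); k2 = f(t_n + h, state_n + h·k1); state_{n+1} = state_n + (h/2)·(k1 + k2).
0.000000: (1.190000, -1.900000)
  k1 = (-1.900000, -2.939300)
  predictor → (0.487000, -2.987541)
  k2 = (-2.987541, -1.202890)
  → (0.285805, -2.666305)
(x(0.37), y(0.37)) ≈ (0.2858, -2.6663)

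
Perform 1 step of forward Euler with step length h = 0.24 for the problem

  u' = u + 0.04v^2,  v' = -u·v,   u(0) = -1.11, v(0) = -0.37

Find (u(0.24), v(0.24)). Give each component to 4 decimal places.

-1.3751, -0.4686

Euler on (u,v): u_{n+1} = u_n + h·u', v_{n+1} = v_n + h·v'.
0.000000: (-1.110000, -0.370000); f=(-1.104524, -0.410700) → (-1.375086, -0.468568)
(u(0.24), v(0.24)) ≈ (-1.3751, -0.4686)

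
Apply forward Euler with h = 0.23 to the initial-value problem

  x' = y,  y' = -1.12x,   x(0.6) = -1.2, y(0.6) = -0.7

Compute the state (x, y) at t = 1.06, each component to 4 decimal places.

-1.4509, -0.0403

Euler on (x,y): x_{n+1} = x_n + h·x', y_{n+1} = y_n + h·y'.
0.600000: (-1.200000, -0.700000); f=(-0.700000, 1.344000) → (-1.361000, -0.390880)
0.830000: (-1.361000, -0.390880); f=(-0.390880, 1.524320) → (-1.450902, -0.040286)
(x(1.06), y(1.06)) ≈ (-1.4509, -0.0403)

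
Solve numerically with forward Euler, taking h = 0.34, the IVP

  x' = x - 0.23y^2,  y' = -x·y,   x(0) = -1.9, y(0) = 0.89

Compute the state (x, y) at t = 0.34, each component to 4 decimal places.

Euler on (x,y): x_{n+1} = x_n + h·x', y_{n+1} = y_n + h·y'.
0.000000: (-1.900000, 0.890000); f=(-2.082183, 1.691000) → (-2.607942, 1.464940)
(x(0.34), y(0.34)) ≈ (-2.6079, 1.4649)

-2.6079, 1.4649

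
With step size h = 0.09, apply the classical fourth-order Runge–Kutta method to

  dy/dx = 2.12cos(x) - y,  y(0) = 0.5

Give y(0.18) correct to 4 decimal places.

RK4: k1 = f(x_n, y_n); k2 = f(x_n + h/2, y_n + (h/2)·k1); k3 = f(x_n + h/2, y_n + (h/2)·k2); k4 = f(x_n + h, y_n + h·k3); y_{n+1} = y_n + (h/6)·(k1 + 2k2 + 2k3 + k4).
x=0.000000, y=0.500000:
  k1 = f(0.000000, 0.500000) = 1.620000
  k2 = f(0.045000, 0.572900) = 1.544954
  k3 = f(0.045000, 0.569523) = 1.548331
  k4 = f(0.090000, 0.639350) = 1.472070
  y ← 0.500000 + (0.09/6)·(k1 + 2k2 + 2k3 + k4) = 0.639180
x=0.090000, y=0.639180:
  k1 = f(0.090000, 0.639180) = 1.472240
  k2 = f(0.135000, 0.705430) = 1.395280
  k3 = f(0.135000, 0.701967) = 1.398744
  k4 = f(0.180000, 0.765067) = 1.320682
  y ← 0.639180 + (0.09/6)·(k1 + 2k2 + 2k3 + k4) = 0.764894
y(0.18) ≈ 0.7649

0.7649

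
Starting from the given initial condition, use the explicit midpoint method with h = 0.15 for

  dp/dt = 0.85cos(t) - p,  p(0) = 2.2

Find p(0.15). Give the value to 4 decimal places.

2.0123

Midpoint: k1 = f(t_n, p_n); k2 = f(t_n + h/2, p_n + (h/2)·k1); p_{n+1} = p_n + h·k2.
t=0.000000, p=2.200000:
  k1 = f(0.000000, 2.200000) = -1.350000
  k2 = f(0.075000, 2.098750) = -1.251140
  p ← 2.200000 + 0.15·(-1.251140) = 2.012329
p(0.15) ≈ 2.0123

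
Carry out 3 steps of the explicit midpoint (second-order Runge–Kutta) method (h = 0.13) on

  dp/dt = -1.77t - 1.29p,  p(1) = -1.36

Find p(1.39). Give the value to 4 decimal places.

Midpoint: k1 = f(t_n, p_n); k2 = f(t_n + h/2, p_n + (h/2)·k1); p_{n+1} = p_n + h·k2.
t=1.000000, p=-1.360000:
  k1 = f(1.000000, -1.360000) = -0.015600
  k2 = f(1.065000, -1.361014) = -0.129342
  p ← -1.360000 + 0.13·(-0.129342) = -1.376814
t=1.130000, p=-1.376814:
  k1 = f(1.130000, -1.376814) = -0.224009
  k2 = f(1.195000, -1.391375) = -0.320276
  p ← -1.376814 + 0.13·(-0.320276) = -1.418450
t=1.260000, p=-1.418450:
  k1 = f(1.260000, -1.418450) = -0.400399
  k2 = f(1.325000, -1.444476) = -0.481876
  p ← -1.418450 + 0.13·(-0.481876) = -1.481094
p(1.39) ≈ -1.4811

-1.4811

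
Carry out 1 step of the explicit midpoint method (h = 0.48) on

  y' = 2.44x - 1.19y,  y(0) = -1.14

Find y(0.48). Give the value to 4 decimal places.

Midpoint: k1 = f(x_n, y_n); k2 = f(x_n + h/2, y_n + (h/2)·k1); y_{n+1} = y_n + h·k2.
x=0.000000, y=-1.140000:
  k1 = f(0.000000, -1.140000) = 1.356600
  k2 = f(0.240000, -0.814416) = 1.554755
  y ← -1.140000 + 0.48·1.554755 = -0.393718
y(0.48) ≈ -0.3937

-0.3937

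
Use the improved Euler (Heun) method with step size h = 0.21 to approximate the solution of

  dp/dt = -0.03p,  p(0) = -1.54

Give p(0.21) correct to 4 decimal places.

-1.5303

Heun: k1 = f(t_n, p_n); k2 = f(t_n + h, p_n + h·k1); p_{n+1} = p_n + (h/2)·(k1 + k2).
t=0.000000, p=-1.540000:
  k1 = f(0.000000, -1.540000) = 0.046200
  k2 = f(0.210000, -1.530298) = 0.045909
  p ← -1.540000 + (0.21/2)·(0.046200 + 0.045909) = -1.530329
p(0.21) ≈ -1.5303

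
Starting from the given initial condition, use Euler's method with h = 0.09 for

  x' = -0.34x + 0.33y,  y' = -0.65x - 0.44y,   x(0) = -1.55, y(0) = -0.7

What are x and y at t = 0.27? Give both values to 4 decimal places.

-1.4622, -0.3635

Euler on (x,y): x_{n+1} = x_n + h·x', y_{n+1} = y_n + h·y'.
0.000000: (-1.550000, -0.700000); f=(0.296000, 1.315500) → (-1.523360, -0.581605)
0.090000: (-1.523360, -0.581605); f=(0.326013, 1.246090) → (-1.494019, -0.469457)
0.180000: (-1.494019, -0.469457); f=(0.353046, 1.177673) → (-1.462245, -0.363466)
(x(0.27), y(0.27)) ≈ (-1.4622, -0.3635)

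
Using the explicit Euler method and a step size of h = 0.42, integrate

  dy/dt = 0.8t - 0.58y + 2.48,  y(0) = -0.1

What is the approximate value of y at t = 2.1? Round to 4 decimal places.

Euler: y_{n+1} = y_n + h·f(t_n, y_n).
t=0.000000, y=-0.100000: f=2.538000 → y ← -0.100000 + 0.42·2.538000 = 0.965960
t=0.420000, y=0.965960: f=2.255743 → y ← 0.965960 + 0.42·2.255743 = 1.913372
t=0.840000, y=1.913372: f=2.042244 → y ← 1.913372 + 0.42·2.042244 = 2.771115
t=1.260000, y=2.771115: f=1.880753 → y ← 2.771115 + 0.42·1.880753 = 3.561031
t=1.680000, y=3.561031: f=1.758602 → y ← 3.561031 + 0.42·1.758602 = 4.299644
y(2.1) ≈ 4.2996

4.2996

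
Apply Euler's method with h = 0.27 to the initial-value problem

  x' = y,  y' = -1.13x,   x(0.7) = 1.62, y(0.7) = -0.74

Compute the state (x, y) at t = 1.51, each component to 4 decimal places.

0.6367, -1.9992

Euler on (x,y): x_{n+1} = x_n + h·x', y_{n+1} = y_n + h·y'.
0.700000: (1.620000, -0.740000); f=(-0.740000, -1.830600) → (1.420200, -1.234262)
0.970000: (1.420200, -1.234262); f=(-1.234262, -1.604826) → (1.086949, -1.667565)
1.240000: (1.086949, -1.667565); f=(-1.667565, -1.228253) → (0.636707, -1.999193)
(x(1.51), y(1.51)) ≈ (0.6367, -1.9992)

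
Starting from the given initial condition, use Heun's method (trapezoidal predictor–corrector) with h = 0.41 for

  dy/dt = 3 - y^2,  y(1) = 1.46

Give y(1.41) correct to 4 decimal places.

Heun: k1 = f(t_n, y_n); k2 = f(t_n + h, y_n + h·k1); y_{n+1} = y_n + (h/2)·(k1 + k2).
t=1.000000, y=1.460000:
  k1 = f(1.000000, 1.460000) = 0.868400
  k2 = f(1.410000, 1.816044) = -0.298016
  y ← 1.460000 + (0.41/2)·(0.868400 + (-0.298016)) = 1.576929
y(1.41) ≈ 1.5769

1.5769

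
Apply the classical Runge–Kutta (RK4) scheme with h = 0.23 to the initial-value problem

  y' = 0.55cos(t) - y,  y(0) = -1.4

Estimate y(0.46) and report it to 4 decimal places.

-0.6889

RK4: k1 = f(t_n, y_n); k2 = f(t_n + h/2, y_n + (h/2)·k1); k3 = f(t_n + h/2, y_n + (h/2)·k2); k4 = f(t_n + h, y_n + h·k3); y_{n+1} = y_n + (h/6)·(k1 + 2k2 + 2k3 + k4).
t=0.000000, y=-1.400000:
  k1 = f(0.000000, -1.400000) = 1.950000
  k2 = f(0.115000, -1.175750) = 1.722117
  k3 = f(0.115000, -1.201957) = 1.748324
  k4 = f(0.230000, -0.997886) = 1.533402
  y ← -1.400000 + (0.23/6)·(k1 + 2k2 + 2k3 + k4) = -1.000402
t=0.230000, y=-1.000402:
  k1 = f(0.230000, -1.000402) = 1.535919
  k2 = f(0.345000, -0.823772) = 1.341363
  k3 = f(0.345000, -0.846146) = 1.363737
  k4 = f(0.460000, -0.686743) = 1.179572
  y ← -1.000402 + (0.23/6)·(k1 + 2k2 + 2k3 + k4) = -0.688918
y(0.46) ≈ -0.6889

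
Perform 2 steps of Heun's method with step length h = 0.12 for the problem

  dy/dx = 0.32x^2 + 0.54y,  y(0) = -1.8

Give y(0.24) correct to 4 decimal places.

Heun: k1 = f(x_n, y_n); k2 = f(x_n + h, y_n + h·k1); y_{n+1} = y_n + (h/2)·(k1 + k2).
x=0.000000, y=-1.800000:
  k1 = f(0.000000, -1.800000) = -0.972000
  k2 = f(0.120000, -1.916640) = -1.030378
  y ← -1.800000 + (0.12/2)·(-0.972000 + (-1.030378)) = -1.920143
x=0.120000, y=-1.920143:
  k1 = f(0.120000, -1.920143) = -1.032269
  k2 = f(0.240000, -2.044015) = -1.085336
  y ← -1.920143 + (0.12/2)·(-1.032269 + (-1.085336)) = -2.047199
y(0.24) ≈ -2.0472

-2.0472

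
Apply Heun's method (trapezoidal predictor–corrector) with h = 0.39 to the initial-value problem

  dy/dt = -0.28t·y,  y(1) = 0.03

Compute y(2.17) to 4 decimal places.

0.0179

Heun: k1 = f(t_n, y_n); k2 = f(t_n + h, y_n + h·k1); y_{n+1} = y_n + (h/2)·(k1 + k2).
t=1.000000, y=0.030000:
  k1 = f(1.000000, 0.030000) = -0.008400
  k2 = f(1.390000, 0.026724) = -0.010401
  y ← 0.030000 + (0.39/2)·(-0.008400 + (-0.010401)) = 0.026334
t=1.390000, y=0.026334:
  k1 = f(1.390000, 0.026334) = -0.010249
  k2 = f(1.780000, 0.022337) = -0.011133
  y ← 0.026334 + (0.39/2)·(-0.010249 + (-0.011133)) = 0.022164
t=1.780000, y=0.022164:
  k1 = f(1.780000, 0.022164) = -0.011047
  k2 = f(2.170000, 0.017856) = -0.010849
  y ← 0.022164 + (0.39/2)·(-0.011047 + (-0.010849)) = 0.017895
y(2.17) ≈ 0.0179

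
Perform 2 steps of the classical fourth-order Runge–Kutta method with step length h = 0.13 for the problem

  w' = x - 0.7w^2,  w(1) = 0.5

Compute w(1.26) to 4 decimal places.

RK4: k1 = f(x_n, w_n); k2 = f(x_n + h/2, w_n + (h/2)·k1); k3 = f(x_n + h/2, w_n + (h/2)·k2); k4 = f(x_n + h, w_n + h·k3); w_{n+1} = w_n + (h/6)·(k1 + 2k2 + 2k3 + k4).
x=1.000000, w=0.500000:
  k1 = f(1.000000, 0.500000) = 0.825000
  k2 = f(1.065000, 0.553625) = 0.850450
  k3 = f(1.065000, 0.555279) = 0.849165
  k4 = f(1.130000, 0.610392) = 0.869196
  w ← 0.500000 + (0.13/6)·(k1 + 2k2 + 2k3 + k4) = 0.610358
x=1.130000, w=0.610358:
  k1 = f(1.130000, 0.610358) = 0.869225
  k2 = f(1.195000, 0.666857) = 0.883711
  k3 = f(1.195000, 0.667799) = 0.882831
  k4 = f(1.260000, 0.725126) = 0.891935
  w ← 0.610358 + (0.13/6)·(k1 + 2k2 + 2k3 + k4) = 0.725066
w(1.26) ≈ 0.7251

0.7251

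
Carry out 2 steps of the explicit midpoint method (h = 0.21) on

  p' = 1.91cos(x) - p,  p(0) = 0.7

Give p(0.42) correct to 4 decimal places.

Midpoint: k1 = f(x_n, p_n); k2 = f(x_n + h/2, p_n + (h/2)·k1); p_{n+1} = p_n + h·k2.
x=0.000000, p=0.700000:
  k1 = f(0.000000, 0.700000) = 1.210000
  k2 = f(0.105000, 0.827050) = 1.072431
  p ← 0.700000 + 0.21·1.072431 = 0.925210
x=0.210000, p=0.925210:
  k1 = f(0.210000, 0.925210) = 0.942829
  k2 = f(0.315000, 1.024207) = 0.791814
  p ← 0.925210 + 0.21·0.791814 = 1.091491
p(0.42) ≈ 1.0915

1.0915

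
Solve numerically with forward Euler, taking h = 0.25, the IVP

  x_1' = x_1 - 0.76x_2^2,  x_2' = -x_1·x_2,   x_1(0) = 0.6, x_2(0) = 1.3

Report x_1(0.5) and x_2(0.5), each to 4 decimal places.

Euler on (x_1,x_2): x_1_{n+1} = x_1_n + h·x_1', x_2_{n+1} = x_2_n + h·x_2'.
0.000000: (0.600000, 1.300000); f=(-0.684400, -0.780000) → (0.428900, 1.105000)
0.250000: (0.428900, 1.105000); f=(-0.499079, -0.473934) → (0.304130, 0.986516)
(x_1(0.5), x_2(0.5)) ≈ (0.3041, 0.9865)

0.3041, 0.9865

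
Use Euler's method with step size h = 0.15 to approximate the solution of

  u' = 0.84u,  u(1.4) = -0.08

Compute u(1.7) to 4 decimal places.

-0.1014

Euler: u_{n+1} = u_n + h·f(x_n, u_n).
x=1.400000, u=-0.080000: f=-0.067200 → u ← -0.080000 + 0.15·(-0.067200) = -0.090080
x=1.550000, u=-0.090080: f=-0.075667 → u ← -0.090080 + 0.15·(-0.075667) = -0.101430
u(1.7) ≈ -0.1014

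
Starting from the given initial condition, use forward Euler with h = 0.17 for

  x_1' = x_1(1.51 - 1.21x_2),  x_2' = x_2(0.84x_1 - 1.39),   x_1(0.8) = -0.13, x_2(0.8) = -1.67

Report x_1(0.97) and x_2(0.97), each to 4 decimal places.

-0.2080, -1.2444

Euler on (x_1,x_2): x_1_{n+1} = x_1_n + h·x_1', x_2_{n+1} = x_2_n + h·x_2'.
0.800000: (-0.130000, -1.670000); f=(-0.458991, 2.503664) → (-0.208028, -1.244377)
(x_1(0.97), x_2(0.97)) ≈ (-0.2080, -1.2444)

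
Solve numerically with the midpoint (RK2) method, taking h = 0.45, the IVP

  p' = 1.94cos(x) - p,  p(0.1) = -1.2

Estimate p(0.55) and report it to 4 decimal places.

Midpoint: k1 = f(x_n, p_n); k2 = f(x_n + h/2, p_n + (h/2)·k1); p_{n+1} = p_n + h·k2.
x=0.100000, p=-1.200000:
  k1 = f(0.100000, -1.200000) = 3.130308
  k2 = f(0.325000, -0.495681) = 2.334123
  p ← -1.200000 + 0.45·2.334123 = -0.149645
p(0.55) ≈ -0.1496

-0.1496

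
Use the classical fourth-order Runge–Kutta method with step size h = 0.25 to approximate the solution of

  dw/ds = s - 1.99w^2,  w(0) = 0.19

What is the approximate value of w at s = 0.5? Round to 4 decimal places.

RK4: k1 = f(s_n, w_n); k2 = f(s_n + h/2, w_n + (h/2)·k1); k3 = f(s_n + h/2, w_n + (h/2)·k2); k4 = f(s_n + h, w_n + h·k3); w_{n+1} = w_n + (h/6)·(k1 + 2k2 + 2k3 + k4).
s=0.000000, w=0.190000:
  k1 = f(0.000000, 0.190000) = -0.071839
  k2 = f(0.125000, 0.181020) = 0.059791
  k3 = f(0.125000, 0.197474) = 0.047398
  k4 = f(0.250000, 0.201850) = 0.168921
  w ← 0.190000 + (0.25/6)·(k1 + 2k2 + 2k3 + k4) = 0.202978
s=0.250000, w=0.202978:
  k1 = f(0.250000, 0.202978) = 0.168012
  k2 = f(0.375000, 0.223979) = 0.275168
  k3 = f(0.375000, 0.237374) = 0.262871
  k4 = f(0.500000, 0.268695) = 0.356328
  w ← 0.202978 + (0.25/6)·(k1 + 2k2 + 2k3 + k4) = 0.269662
w(0.5) ≈ 0.2697

0.2697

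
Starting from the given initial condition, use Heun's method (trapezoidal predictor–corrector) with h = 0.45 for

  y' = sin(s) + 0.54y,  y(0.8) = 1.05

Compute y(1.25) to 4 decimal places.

1.7503

Heun: k1 = f(s_n, y_n); k2 = f(s_n + h, y_n + h·k1); y_{n+1} = y_n + (h/2)·(k1 + k2).
s=0.800000, y=1.050000:
  k1 = f(0.800000, 1.050000) = 1.284356
  k2 = f(1.250000, 1.627960) = 1.828083
  y ← 1.050000 + (0.45/2)·(1.284356 + 1.828083) = 1.750299
y(1.25) ≈ 1.7503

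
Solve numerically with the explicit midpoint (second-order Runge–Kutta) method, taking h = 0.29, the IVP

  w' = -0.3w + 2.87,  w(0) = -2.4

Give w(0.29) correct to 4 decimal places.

Midpoint: k1 = f(s_n, w_n); k2 = f(s_n + h/2, w_n + (h/2)·k1); w_{n+1} = w_n + h·k2.
s=0.000000, w=-2.400000:
  k1 = f(0.000000, -2.400000) = 3.590000
  k2 = f(0.145000, -1.879450) = 3.433835
  w ← -2.400000 + 0.29·3.433835 = -1.404188
w(0.29) ≈ -1.4042

-1.4042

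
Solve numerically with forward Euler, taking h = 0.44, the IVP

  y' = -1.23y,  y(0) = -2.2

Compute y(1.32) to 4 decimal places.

-0.2125

Euler: y_{n+1} = y_n + h·f(x_n, y_n).
x=0.000000, y=-2.200000: f=2.706000 → y ← -2.200000 + 0.44·2.706000 = -1.009360
x=0.440000, y=-1.009360: f=1.241513 → y ← -1.009360 + 0.44·1.241513 = -0.463094
x=0.880000, y=-0.463094: f=0.569606 → y ← -0.463094 + 0.44·0.569606 = -0.212468
y(1.32) ≈ -0.2125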